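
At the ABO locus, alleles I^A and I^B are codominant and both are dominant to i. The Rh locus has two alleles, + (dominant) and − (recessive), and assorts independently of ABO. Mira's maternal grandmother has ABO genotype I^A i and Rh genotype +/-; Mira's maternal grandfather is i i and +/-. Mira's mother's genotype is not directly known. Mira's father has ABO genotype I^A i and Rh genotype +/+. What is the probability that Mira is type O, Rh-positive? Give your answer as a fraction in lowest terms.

3/8

Mira's mother's ABO genotype from I^A i × i i: 1/2 I^A i, 1/2 i i.
Crossing each possibility with the father I^A i and summing P(type O): 1/2·1/4 + 1/2·1/2 = 3/8.
Similarly for Rh via the mother's Rh distribution: P(Rh+) = 1.
Independent loci: 3/8 × 1 = 3/8.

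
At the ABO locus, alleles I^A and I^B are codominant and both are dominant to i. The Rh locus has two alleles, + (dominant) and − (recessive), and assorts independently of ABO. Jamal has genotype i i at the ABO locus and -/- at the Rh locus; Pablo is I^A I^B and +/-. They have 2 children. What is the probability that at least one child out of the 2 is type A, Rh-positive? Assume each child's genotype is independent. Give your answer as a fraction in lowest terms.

ABO cross i i × I^A I^B → 1/2 A, 1/2 B.
Rh cross -/- × +/- → 1/2 Rh+, 1/2 Rh-; so P(type A, Rh-positive) = 1/2 × 1/2 = 1/4 per child.
P(none) = (3/4)^2 = 9/16; P(at least one) = 1 − 9/16 = 7/16.

7/16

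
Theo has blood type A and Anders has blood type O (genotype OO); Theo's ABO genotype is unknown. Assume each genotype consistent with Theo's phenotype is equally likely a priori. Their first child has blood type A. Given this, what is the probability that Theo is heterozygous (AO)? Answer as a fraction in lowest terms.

1/3

Possible genotypes: Theo ∈ {AA, AO}; Anders ∈ {OO}.
Weight each parental genotype pair by prior × P(type-A child):
  AA × OO: posterior weight 2/3.
  AO × OO: posterior weight 1/3.
Sum the posterior weight over pairs where Theo is AO: 1/3.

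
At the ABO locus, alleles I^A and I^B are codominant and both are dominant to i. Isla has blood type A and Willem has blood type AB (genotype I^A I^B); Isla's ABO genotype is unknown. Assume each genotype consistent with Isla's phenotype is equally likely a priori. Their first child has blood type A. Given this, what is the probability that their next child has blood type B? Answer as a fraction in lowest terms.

1/8

Possible genotypes: Isla ∈ {I^A I^A, I^A i}; Willem ∈ {I^A I^B}.
Weight each parental genotype pair by prior × P(type-A child):
  I^A I^A × I^A I^B: posterior weight 1/2; P(next child type B) = 0.
  I^A i × I^A I^B: posterior weight 1/2; P(next child type B) = 1/4.
Weighted sum = 1/8.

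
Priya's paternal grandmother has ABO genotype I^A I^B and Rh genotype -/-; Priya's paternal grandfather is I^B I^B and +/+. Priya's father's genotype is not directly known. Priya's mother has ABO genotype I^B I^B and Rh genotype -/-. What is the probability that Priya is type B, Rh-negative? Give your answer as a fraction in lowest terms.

Priya's father's ABO genotype from I^A I^B × I^B I^B: 1/2 I^A I^B, 1/2 I^B I^B.
Crossing each possibility with the mother I^B I^B and summing P(type B): 1/2·1/2 + 1/2·1 = 3/4.
Similarly for Rh via the father's Rh distribution: P(Rh-) = 1/2.
Independent loci: 3/4 × 1/2 = 3/8.

3/8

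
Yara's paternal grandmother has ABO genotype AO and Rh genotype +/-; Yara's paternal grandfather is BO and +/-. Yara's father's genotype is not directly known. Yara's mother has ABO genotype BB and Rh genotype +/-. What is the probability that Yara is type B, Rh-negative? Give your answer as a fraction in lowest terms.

3/16

Yara's father's ABO genotype from AO × BO: 1/4 AB, 1/4 AO, 1/4 BO, 1/4 OO.
Crossing each possibility with the mother BB and summing P(type B): 1/4·1/2 + 1/4·1/2 + 1/4·1 + 1/4·1 = 3/4.
Similarly for Rh via the father's Rh distribution: P(Rh-) = 1/4.
Independent loci: 3/4 × 1/4 = 3/16.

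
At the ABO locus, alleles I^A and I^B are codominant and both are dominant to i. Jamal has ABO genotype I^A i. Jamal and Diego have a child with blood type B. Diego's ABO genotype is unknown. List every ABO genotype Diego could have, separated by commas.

For each candidate genotype of Diego, check whether crossing it with I^A i can produce every observed child phenotype.
  I^A I^A → possible child types {A} ✗
  I^A I^B → possible child types {A, B, AB} ✓
  I^A i → possible child types {O, A} ✗
  I^B I^B → possible child types {B, AB} ✓
  I^B i → possible child types {O, A, B, AB} ✓
  i i → possible child types {O, A} ✗

I^A I^B, I^B I^B, I^B i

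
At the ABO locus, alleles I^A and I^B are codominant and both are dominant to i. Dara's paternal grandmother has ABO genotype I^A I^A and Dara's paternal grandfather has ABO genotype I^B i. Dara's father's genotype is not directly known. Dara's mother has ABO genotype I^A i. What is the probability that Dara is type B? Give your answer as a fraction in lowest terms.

Dara's father's ABO genotype from I^A I^A × I^B i: 1/2 I^A I^B, 1/2 I^A i.
Crossing each possibility with the mother I^A i and summing P(type B): 1/2·1/4 + 1/2·0 = 1/8.

1/8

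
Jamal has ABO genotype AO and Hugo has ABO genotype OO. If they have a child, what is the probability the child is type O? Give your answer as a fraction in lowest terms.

1/2

ABO cross AO × OO → offspring phenotypes: 1/2 O, 1/2 A.
So P(type O) = 1/2.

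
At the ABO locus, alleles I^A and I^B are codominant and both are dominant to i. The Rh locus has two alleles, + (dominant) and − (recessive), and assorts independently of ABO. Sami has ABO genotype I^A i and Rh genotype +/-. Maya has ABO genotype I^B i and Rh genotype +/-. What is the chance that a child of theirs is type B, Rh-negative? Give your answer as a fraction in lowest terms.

1/16

ABO cross I^A i × I^B i → offspring phenotypes: 1/4 O, 1/4 A, 1/4 B, 1/4 AB.
Rh cross +/- × +/- → 3/4 Rh+, 1/4 Rh-.
Independent loci: P(type B, Rh-negative) = 1/4 × 1/4 = 1/16.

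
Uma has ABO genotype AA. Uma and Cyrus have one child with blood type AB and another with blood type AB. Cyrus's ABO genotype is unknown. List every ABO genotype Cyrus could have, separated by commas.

For each candidate genotype of Cyrus, check whether crossing it with AA can produce every observed child phenotype.
  AA → possible child types {A} ✗
  AB → possible child types {A, AB} ✓
  AO → possible child types {A} ✗
  BB → possible child types {AB} ✓
  BO → possible child types {A, AB} ✓
  OO → possible child types {A} ✗

AB, BB, BO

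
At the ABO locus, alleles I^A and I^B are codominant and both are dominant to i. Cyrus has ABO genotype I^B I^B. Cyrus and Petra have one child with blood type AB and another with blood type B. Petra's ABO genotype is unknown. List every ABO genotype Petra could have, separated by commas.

I^A I^B, I^A i

For each candidate genotype of Petra, check whether crossing it with I^B I^B can produce every observed child phenotype.
  I^A I^A → possible child types {AB} ✗
  I^A I^B → possible child types {B, AB} ✓
  I^A i → possible child types {B, AB} ✓
  I^B I^B → possible child types {B} ✗
  I^B i → possible child types {B} ✗
  i i → possible child types {B} ✗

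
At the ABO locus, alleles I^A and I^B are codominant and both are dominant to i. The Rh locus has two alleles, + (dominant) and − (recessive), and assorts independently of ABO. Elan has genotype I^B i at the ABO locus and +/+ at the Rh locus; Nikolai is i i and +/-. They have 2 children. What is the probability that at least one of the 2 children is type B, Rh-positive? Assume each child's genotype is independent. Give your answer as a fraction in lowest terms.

ABO cross I^B i × i i → 1/2 O, 1/2 B.
Rh cross +/+ × +/- → 1 Rh+; so P(type B, Rh-positive) = 1/2 × 1 = 1/2 per child.
P(none) = (1/2)^2 = 1/4; P(at least one) = 1 − 1/4 = 3/4.

3/4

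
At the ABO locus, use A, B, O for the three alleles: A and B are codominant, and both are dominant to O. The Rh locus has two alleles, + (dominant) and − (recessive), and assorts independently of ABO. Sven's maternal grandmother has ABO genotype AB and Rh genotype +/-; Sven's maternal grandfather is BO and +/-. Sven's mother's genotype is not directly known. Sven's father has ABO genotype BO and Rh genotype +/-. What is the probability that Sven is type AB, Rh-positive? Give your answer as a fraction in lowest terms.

Sven's mother's ABO genotype from AB × BO: 1/4 AB, 1/4 AO, 1/4 BB, 1/4 BO.
Crossing each possibility with the father BO and summing P(type AB): 1/4·1/4 + 1/4·1/4 + 1/4·0 + 1/4·0 = 1/8.
Similarly for Rh via the mother's Rh distribution: P(Rh+) = 3/4.
Independent loci: 1/8 × 3/4 = 3/32.

3/32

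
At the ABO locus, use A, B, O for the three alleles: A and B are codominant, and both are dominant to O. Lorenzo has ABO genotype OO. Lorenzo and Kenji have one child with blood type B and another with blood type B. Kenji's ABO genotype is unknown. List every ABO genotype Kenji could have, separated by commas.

AB, BB, BO

For each candidate genotype of Kenji, check whether crossing it with OO can produce every observed child phenotype.
  AA → possible child types {A} ✗
  AB → possible child types {A, B} ✓
  AO → possible child types {O, A} ✗
  BB → possible child types {B} ✓
  BO → possible child types {O, B} ✓
  OO → possible child types {O} ✗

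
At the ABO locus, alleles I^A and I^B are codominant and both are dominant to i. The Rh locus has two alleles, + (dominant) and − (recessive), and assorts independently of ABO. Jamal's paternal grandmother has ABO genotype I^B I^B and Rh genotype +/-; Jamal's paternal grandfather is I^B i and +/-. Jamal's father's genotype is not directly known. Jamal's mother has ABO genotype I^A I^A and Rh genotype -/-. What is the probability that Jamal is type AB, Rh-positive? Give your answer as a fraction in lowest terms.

3/8

Jamal's father's ABO genotype from I^B I^B × I^B i: 1/2 I^B I^B, 1/2 I^B i.
Crossing each possibility with the mother I^A I^A and summing P(type AB): 1/2·1 + 1/2·1/2 = 3/4.
Similarly for Rh via the father's Rh distribution: P(Rh+) = 1/2.
Independent loci: 3/4 × 1/2 = 3/8.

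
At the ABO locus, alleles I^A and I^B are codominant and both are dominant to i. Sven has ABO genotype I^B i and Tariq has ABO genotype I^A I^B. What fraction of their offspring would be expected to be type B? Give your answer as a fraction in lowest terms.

1/2

ABO cross I^B i × I^A I^B → offspring phenotypes: 1/4 A, 1/2 B, 1/4 AB.
So P(type B) = 1/2.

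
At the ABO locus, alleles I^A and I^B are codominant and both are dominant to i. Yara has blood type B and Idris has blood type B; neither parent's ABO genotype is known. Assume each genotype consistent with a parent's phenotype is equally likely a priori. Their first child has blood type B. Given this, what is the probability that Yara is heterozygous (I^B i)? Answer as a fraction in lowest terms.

7/15

Possible genotypes: Yara ∈ {I^B I^B, I^B i}; Idris ∈ {I^B I^B, I^B i}.
Weight each parental genotype pair by prior × P(type-B child):
  I^B I^B × I^B I^B: posterior weight 4/15.
  I^B I^B × I^B i: posterior weight 4/15.
  I^B i × I^B I^B: posterior weight 4/15.
  I^B i × I^B i: posterior weight 1/5.
Sum the posterior weight over pairs where Yara is I^B i: 7/15.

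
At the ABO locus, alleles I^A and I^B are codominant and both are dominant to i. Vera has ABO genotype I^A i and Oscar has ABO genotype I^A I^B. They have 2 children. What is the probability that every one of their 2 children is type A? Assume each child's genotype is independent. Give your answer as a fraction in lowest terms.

ABO cross I^A i × I^A I^B → 1/2 A, 1/4 B, 1/4 AB.
So P(type A) = 1/2 per child.
All 2 independent: (1/2)^2 = 1/4.

1/4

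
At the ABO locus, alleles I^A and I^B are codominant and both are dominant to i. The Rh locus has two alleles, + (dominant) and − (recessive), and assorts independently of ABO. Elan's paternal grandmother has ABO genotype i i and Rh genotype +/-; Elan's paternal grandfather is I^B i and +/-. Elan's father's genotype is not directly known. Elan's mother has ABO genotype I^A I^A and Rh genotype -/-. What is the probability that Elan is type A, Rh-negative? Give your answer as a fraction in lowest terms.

3/8

Elan's father's ABO genotype from i i × I^B i: 1/2 I^B i, 1/2 i i.
Crossing each possibility with the mother I^A I^A and summing P(type A): 1/2·1/2 + 1/2·1 = 3/4.
Similarly for Rh via the father's Rh distribution: P(Rh-) = 1/2.
Independent loci: 3/4 × 1/2 = 3/8.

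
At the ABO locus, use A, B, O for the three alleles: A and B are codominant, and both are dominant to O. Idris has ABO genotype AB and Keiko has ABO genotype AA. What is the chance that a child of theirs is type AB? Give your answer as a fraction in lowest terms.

1/2

ABO cross AB × AA → offspring phenotypes: 1/2 A, 1/2 AB.
So P(type AB) = 1/2.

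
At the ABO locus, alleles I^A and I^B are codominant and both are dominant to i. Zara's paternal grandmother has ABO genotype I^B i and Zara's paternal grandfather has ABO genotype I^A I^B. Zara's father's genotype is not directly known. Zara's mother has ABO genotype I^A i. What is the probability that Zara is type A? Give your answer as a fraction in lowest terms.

Zara's father's ABO genotype from I^B i × I^A I^B: 1/4 I^A I^B, 1/4 I^A i, 1/4 I^B I^B, 1/4 I^B i.
Crossing each possibility with the mother I^A i and summing P(type A): 1/4·1/2 + 1/4·3/4 + 1/4·0 + 1/4·1/4 = 3/8.

3/8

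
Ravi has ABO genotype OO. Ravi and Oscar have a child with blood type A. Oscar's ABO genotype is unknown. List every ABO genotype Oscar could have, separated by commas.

For each candidate genotype of Oscar, check whether crossing it with OO can produce every observed child phenotype.
  AA → possible child types {A} ✓
  AB → possible child types {A, B} ✓
  AO → possible child types {O, A} ✓
  BB → possible child types {B} ✗
  BO → possible child types {O, B} ✗
  OO → possible child types {O} ✗

AA, AB, AO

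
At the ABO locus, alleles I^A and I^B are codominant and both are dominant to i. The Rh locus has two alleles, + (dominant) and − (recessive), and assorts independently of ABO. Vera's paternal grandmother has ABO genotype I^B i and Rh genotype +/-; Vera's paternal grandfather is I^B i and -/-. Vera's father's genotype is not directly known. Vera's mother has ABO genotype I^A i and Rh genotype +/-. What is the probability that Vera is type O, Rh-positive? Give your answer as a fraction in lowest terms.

Vera's father's ABO genotype from I^B i × I^B i: 1/4 I^B I^B, 1/2 I^B i, 1/4 i i.
Crossing each possibility with the mother I^A i and summing P(type O): 1/4·0 + 1/2·1/4 + 1/4·1/2 = 1/4.
Similarly for Rh via the father's Rh distribution: P(Rh+) = 5/8.
Independent loci: 1/4 × 5/8 = 5/32.

5/32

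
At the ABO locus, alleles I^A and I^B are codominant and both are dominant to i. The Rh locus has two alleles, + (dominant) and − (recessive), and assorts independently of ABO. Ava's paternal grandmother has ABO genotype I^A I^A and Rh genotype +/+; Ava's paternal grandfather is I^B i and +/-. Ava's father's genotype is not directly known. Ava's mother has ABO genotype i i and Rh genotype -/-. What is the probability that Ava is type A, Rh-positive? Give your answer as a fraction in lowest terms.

Ava's father's ABO genotype from I^A I^A × I^B i: 1/2 I^A I^B, 1/2 I^A i.
Crossing each possibility with the mother i i and summing P(type A): 1/2·1/2 + 1/2·1/2 = 1/2.
Similarly for Rh via the father's Rh distribution: P(Rh+) = 3/4.
Independent loci: 1/2 × 3/4 = 3/8.

3/8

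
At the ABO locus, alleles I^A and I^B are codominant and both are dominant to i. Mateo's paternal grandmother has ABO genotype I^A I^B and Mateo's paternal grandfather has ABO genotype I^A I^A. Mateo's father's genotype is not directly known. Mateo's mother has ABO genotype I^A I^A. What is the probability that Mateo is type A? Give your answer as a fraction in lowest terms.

Mateo's father's ABO genotype from I^A I^B × I^A I^A: 1/2 I^A I^A, 1/2 I^A I^B.
Crossing each possibility with the mother I^A I^A and summing P(type A): 1/2·1 + 1/2·1/2 = 3/4.

3/4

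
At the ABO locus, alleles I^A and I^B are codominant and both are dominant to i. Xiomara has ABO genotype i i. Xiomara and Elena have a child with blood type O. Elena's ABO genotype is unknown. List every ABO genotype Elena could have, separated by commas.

I^A i, I^B i, i i

For each candidate genotype of Elena, check whether crossing it with i i can produce every observed child phenotype.
  I^A I^A → possible child types {A} ✗
  I^A I^B → possible child types {A, B} ✗
  I^A i → possible child types {O, A} ✓
  I^B I^B → possible child types {B} ✗
  I^B i → possible child types {O, B} ✓
  i i → possible child types {O} ✓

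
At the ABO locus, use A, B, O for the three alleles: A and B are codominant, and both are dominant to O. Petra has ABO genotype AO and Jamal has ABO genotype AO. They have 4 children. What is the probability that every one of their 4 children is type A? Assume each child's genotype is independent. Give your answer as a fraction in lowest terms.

ABO cross AO × AO → 1/4 O, 3/4 A.
So P(type A) = 3/4 per child.
All 4 independent: (3/4)^4 = 81/256.

81/256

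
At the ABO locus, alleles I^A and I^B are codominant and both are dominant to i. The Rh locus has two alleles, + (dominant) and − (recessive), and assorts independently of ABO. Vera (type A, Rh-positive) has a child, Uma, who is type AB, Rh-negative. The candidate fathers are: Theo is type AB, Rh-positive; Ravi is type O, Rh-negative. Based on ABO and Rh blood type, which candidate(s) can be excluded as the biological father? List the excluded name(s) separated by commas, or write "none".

A candidate is excluded only if no genotype consistent with his phenotype could produce a type AB, Rh-negative child with a type A, Rh-positive mother.
Ravi (type O, Rh-): no genotype consistent with that phenotype can produce a type-AB Rh- child with a type-A mother.

Ravi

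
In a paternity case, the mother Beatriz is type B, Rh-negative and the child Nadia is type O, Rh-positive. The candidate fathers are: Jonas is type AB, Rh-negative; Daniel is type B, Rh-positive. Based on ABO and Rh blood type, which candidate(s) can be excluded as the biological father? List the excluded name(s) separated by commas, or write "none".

Jonas

A candidate is excluded only if no genotype consistent with his phenotype could produce a type O, Rh-positive child with a type B, Rh-negative mother.
Jonas (type AB, Rh-): no genotype consistent with that phenotype can produce a type-O Rh+ child with a type-B mother.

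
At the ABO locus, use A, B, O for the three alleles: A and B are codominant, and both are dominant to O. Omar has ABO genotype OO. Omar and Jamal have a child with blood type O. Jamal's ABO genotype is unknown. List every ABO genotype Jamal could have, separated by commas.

AO, BO, OO

For each candidate genotype of Jamal, check whether crossing it with OO can produce every observed child phenotype.
  AA → possible child types {A} ✗
  AB → possible child types {A, B} ✗
  AO → possible child types {O, A} ✓
  BB → possible child types {B} ✗
  BO → possible child types {O, B} ✓
  OO → possible child types {O} ✓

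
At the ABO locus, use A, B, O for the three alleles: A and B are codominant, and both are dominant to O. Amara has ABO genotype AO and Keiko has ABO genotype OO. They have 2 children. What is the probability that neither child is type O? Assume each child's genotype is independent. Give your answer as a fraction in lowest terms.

ABO cross AO × OO → 1/2 O, 1/2 A.
So P(type O) = 1/2 per child.
P(not type O) = 1/2 for one child; (1/2)^2 = 1/4.

1/4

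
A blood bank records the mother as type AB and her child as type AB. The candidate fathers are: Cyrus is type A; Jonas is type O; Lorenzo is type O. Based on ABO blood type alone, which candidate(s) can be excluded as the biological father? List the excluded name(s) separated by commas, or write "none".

Jonas, Lorenzo

A candidate is excluded only if no genotype consistent with his phenotype could produce a type AB child with a type AB mother.
Jonas (type O): no genotype consistent with that phenotype can produce a type-AB child with a type-AB mother.
Lorenzo (type O): no genotype consistent with that phenotype can produce a type-AB child with a type-AB mother.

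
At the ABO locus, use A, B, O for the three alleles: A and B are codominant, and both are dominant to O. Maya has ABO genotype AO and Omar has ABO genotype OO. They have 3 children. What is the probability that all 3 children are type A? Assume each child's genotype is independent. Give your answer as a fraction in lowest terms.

1/8

ABO cross AO × OO → 1/2 O, 1/2 A.
So P(type A) = 1/2 per child.
All 3 independent: (1/2)^3 = 1/8.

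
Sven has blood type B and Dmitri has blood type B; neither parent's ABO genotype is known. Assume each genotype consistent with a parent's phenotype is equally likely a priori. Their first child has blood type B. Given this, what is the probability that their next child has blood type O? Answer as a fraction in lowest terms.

1/20

Possible genotypes: Sven ∈ {I^B I^B, I^B i}; Dmitri ∈ {I^B I^B, I^B i}.
Weight each parental genotype pair by prior × P(type-B child):
  I^B I^B × I^B I^B: posterior weight 4/15; P(next child type O) = 0.
  I^B I^B × I^B i: posterior weight 4/15; P(next child type O) = 0.
  I^B i × I^B I^B: posterior weight 4/15; P(next child type O) = 0.
  I^B i × I^B i: posterior weight 1/5; P(next child type O) = 1/4.
Weighted sum = 1/20.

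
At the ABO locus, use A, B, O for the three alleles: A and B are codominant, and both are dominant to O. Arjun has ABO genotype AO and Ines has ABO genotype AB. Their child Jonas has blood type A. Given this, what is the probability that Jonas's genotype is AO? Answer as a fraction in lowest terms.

Cross AO × AB → 1/4 AA, 1/4 AB, 1/4 AO, 1/4 BO.
Type-A genotypes among offspring: AA (1/4), AO (1/4); total 1/2.
P(AO | type A) = (1/4) / (1/2) = 1/2.

1/2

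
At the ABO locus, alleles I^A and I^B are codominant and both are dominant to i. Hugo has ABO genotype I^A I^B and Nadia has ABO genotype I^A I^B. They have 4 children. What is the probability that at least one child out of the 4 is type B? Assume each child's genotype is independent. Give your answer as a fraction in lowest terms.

175/256

ABO cross I^A I^B × I^A I^B → 1/4 A, 1/4 B, 1/2 AB.
So P(type B) = 1/4 per child.
P(none) = (3/4)^4 = 81/256; P(at least one) = 1 − 81/256 = 175/256.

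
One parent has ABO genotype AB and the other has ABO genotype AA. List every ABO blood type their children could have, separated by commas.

A, AB

Gametes from AB × AA give offspring ABO genotypes AA, AB, i.e. phenotypes A, AB.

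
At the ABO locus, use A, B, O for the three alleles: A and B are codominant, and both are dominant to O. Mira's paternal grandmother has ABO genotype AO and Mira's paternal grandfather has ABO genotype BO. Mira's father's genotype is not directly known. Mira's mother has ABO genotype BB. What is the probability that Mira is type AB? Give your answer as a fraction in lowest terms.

1/4

Mira's father's ABO genotype from AO × BO: 1/4 AB, 1/4 AO, 1/4 BO, 1/4 OO.
Crossing each possibility with the mother BB and summing P(type AB): 1/4·1/2 + 1/4·1/2 + 1/4·0 + 1/4·0 = 1/4.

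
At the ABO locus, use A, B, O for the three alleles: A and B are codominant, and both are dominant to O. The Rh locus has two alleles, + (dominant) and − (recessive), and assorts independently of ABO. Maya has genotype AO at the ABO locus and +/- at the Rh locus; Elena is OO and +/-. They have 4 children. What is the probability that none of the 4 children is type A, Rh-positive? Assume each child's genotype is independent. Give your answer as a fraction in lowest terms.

625/4096

ABO cross AO × OO → 1/2 O, 1/2 A.
Rh cross +/- × +/- → 3/4 Rh+, 1/4 Rh-; so P(type A, Rh-positive) = 1/2 × 3/4 = 3/8 per child.
P(not type A, Rh-positive) = 5/8 for one child; (5/8)^4 = 625/4096.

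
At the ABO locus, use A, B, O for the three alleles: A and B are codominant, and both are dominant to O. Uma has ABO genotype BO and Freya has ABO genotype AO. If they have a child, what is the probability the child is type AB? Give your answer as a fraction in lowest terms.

ABO cross BO × AO → offspring phenotypes: 1/4 O, 1/4 A, 1/4 B, 1/4 AB.
So P(type AB) = 1/4.

1/4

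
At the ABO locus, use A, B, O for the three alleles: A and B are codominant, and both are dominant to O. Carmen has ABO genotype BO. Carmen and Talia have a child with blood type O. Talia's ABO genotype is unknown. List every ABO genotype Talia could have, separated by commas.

AO, BO, OO

For each candidate genotype of Talia, check whether crossing it with BO can produce every observed child phenotype.
  AA → possible child types {A, AB} ✗
  AB → possible child types {A, B, AB} ✗
  AO → possible child types {O, A, B, AB} ✓
  BB → possible child types {B} ✗
  BO → possible child types {O, B} ✓
  OO → possible child types {O, B} ✓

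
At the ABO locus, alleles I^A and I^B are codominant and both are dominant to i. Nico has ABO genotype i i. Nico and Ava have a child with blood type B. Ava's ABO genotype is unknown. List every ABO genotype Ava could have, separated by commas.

I^A I^B, I^B I^B, I^B i

For each candidate genotype of Ava, check whether crossing it with i i can produce every observed child phenotype.
  I^A I^A → possible child types {A} ✗
  I^A I^B → possible child types {A, B} ✓
  I^A i → possible child types {O, A} ✗
  I^B I^B → possible child types {B} ✓
  I^B i → possible child types {O, B} ✓
  i i → possible child types {O} ✗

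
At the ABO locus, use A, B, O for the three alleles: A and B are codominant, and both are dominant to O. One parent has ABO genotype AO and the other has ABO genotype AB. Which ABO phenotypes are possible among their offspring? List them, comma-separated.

Gametes from AO × AB give offspring ABO genotypes AA, AB, AO, BO, i.e. phenotypes A, B, AB.

A, B, AB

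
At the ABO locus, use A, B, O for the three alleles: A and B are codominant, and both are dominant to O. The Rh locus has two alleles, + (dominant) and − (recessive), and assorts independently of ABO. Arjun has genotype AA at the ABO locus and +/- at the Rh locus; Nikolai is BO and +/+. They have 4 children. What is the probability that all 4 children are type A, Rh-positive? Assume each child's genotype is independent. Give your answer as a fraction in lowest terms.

ABO cross AA × BO → 1/2 A, 1/2 AB.
Rh cross +/- × +/+ → 1 Rh+; so P(type A, Rh-positive) = 1/2 × 1 = 1/2 per child.
All 4 independent: (1/2)^4 = 1/16.

1/16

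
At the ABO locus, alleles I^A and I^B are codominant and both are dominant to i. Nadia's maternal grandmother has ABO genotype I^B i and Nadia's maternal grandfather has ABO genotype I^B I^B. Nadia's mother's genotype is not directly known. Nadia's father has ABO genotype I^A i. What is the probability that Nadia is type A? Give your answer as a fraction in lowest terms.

1/8

Nadia's mother's ABO genotype from I^B i × I^B I^B: 1/2 I^B I^B, 1/2 I^B i.
Crossing each possibility with the father I^A i and summing P(type A): 1/2·0 + 1/2·1/4 = 1/8.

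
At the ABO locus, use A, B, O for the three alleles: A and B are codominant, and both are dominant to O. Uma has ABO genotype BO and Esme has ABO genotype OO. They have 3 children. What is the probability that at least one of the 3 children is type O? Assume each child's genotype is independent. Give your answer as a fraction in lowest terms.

7/8

ABO cross BO × OO → 1/2 O, 1/2 B.
So P(type O) = 1/2 per child.
P(none) = (1/2)^3 = 1/8; P(at least one) = 1 − 1/8 = 7/8.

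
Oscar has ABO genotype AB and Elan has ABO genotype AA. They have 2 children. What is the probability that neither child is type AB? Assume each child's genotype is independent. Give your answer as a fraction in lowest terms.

1/4

ABO cross AB × AA → 1/2 A, 1/2 AB.
So P(type AB) = 1/2 per child.
P(not type AB) = 1/2 for one child; (1/2)^2 = 1/4.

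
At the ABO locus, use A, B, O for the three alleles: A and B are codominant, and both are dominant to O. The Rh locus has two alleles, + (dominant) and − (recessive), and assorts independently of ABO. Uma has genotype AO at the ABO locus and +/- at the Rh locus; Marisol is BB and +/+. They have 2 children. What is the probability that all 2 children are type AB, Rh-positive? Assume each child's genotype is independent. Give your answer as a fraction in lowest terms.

ABO cross AO × BB → 1/2 B, 1/2 AB.
Rh cross +/- × +/+ → 1 Rh+; so P(type AB, Rh-positive) = 1/2 × 1 = 1/2 per child.
All 2 independent: (1/2)^2 = 1/4.

1/4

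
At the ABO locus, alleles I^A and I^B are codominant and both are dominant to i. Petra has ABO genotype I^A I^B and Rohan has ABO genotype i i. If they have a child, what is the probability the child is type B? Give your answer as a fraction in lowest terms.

ABO cross I^A I^B × i i → offspring phenotypes: 1/2 A, 1/2 B.
So P(type B) = 1/2.

1/2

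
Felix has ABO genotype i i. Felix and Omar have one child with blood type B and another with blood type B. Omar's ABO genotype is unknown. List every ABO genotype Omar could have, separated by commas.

I^A I^B, I^B I^B, I^B i

For each candidate genotype of Omar, check whether crossing it with i i can produce every observed child phenotype.
  I^A I^A → possible child types {A} ✗
  I^A I^B → possible child types {A, B} ✓
  I^A i → possible child types {O, A} ✗
  I^B I^B → possible child types {B} ✓
  I^B i → possible child types {O, B} ✓
  i i → possible child types {O} ✗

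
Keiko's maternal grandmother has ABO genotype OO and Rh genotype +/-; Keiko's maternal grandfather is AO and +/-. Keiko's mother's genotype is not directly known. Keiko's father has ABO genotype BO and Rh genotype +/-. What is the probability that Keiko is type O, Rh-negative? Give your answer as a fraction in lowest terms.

3/32

Keiko's mother's ABO genotype from OO × AO: 1/2 AO, 1/2 OO.
Crossing each possibility with the father BO and summing P(type O): 1/2·1/4 + 1/2·1/2 = 3/8.
Similarly for Rh via the mother's Rh distribution: P(Rh-) = 1/4.
Independent loci: 3/8 × 1/4 = 3/32.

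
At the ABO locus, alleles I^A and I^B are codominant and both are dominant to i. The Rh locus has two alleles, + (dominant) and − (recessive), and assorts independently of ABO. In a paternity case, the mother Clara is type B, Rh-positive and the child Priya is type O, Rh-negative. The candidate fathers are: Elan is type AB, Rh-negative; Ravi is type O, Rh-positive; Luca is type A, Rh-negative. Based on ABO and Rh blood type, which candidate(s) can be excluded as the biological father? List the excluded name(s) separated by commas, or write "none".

Elan

A candidate is excluded only if no genotype consistent with his phenotype could produce a type O, Rh-negative child with a type B, Rh-positive mother.
Elan (type AB, Rh-): no genotype consistent with that phenotype can produce a type-O Rh- child with a type-B mother.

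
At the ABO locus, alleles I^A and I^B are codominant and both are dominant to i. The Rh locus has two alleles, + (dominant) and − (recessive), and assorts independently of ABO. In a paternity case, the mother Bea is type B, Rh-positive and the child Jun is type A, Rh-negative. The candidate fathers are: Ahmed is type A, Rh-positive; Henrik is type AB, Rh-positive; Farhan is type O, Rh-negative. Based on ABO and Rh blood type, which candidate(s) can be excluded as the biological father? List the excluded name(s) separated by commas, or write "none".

A candidate is excluded only if no genotype consistent with his phenotype could produce a type A, Rh-negative child with a type B, Rh-positive mother.
Farhan (type O, Rh-): no genotype consistent with that phenotype can produce a type-A Rh- child with a type-B mother.

Farhan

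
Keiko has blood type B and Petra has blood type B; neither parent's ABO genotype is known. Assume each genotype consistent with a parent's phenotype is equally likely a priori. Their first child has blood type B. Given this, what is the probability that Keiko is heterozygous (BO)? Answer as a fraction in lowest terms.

7/15

Possible genotypes: Keiko ∈ {BB, BO}; Petra ∈ {BB, BO}.
Weight each parental genotype pair by prior × P(type-B child):
  BB × BB: posterior weight 4/15.
  BB × BO: posterior weight 4/15.
  BO × BB: posterior weight 4/15.
  BO × BO: posterior weight 1/5.
Sum the posterior weight over pairs where Keiko is BO: 7/15.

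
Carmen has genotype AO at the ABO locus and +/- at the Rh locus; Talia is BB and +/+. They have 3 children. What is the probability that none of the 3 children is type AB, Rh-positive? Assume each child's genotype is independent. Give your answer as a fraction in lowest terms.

ABO cross AO × BB → 1/2 B, 1/2 AB.
Rh cross +/- × +/+ → 1 Rh+; so P(type AB, Rh-positive) = 1/2 × 1 = 1/2 per child.
P(not type AB, Rh-positive) = 1/2 for one child; (1/2)^3 = 1/8.

1/8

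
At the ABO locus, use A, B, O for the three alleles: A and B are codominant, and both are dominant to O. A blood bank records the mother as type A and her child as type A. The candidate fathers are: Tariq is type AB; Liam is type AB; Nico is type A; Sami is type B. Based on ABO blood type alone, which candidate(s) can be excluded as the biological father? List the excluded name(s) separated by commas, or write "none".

A candidate is excluded only if no genotype consistent with his phenotype could produce a type A child with a type A mother.
Every candidate has at least one consistent genotype combination, so none can be excluded.

none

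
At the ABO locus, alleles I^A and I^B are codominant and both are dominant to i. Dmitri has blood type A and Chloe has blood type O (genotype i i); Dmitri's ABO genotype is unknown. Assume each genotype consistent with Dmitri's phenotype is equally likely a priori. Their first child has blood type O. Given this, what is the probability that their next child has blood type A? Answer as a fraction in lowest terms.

Possible genotypes: Dmitri ∈ {I^A I^A, I^A i}; Chloe ∈ {i i}.
Weight each parental genotype pair by prior × P(type-O child):
  I^A i × i i: posterior weight 1; P(next child type A) = 1/2.
Weighted sum = 1/2.

1/2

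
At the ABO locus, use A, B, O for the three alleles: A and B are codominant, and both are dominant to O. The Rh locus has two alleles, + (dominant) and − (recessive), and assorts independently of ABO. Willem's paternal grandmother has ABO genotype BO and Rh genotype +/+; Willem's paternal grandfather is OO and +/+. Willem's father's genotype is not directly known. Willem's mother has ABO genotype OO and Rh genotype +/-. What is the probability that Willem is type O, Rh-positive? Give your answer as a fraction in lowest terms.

Willem's father's ABO genotype from BO × OO: 1/2 BO, 1/2 OO.
Crossing each possibility with the mother OO and summing P(type O): 1/2·1/2 + 1/2·1 = 3/4.
Similarly for Rh via the father's Rh distribution: P(Rh+) = 1.
Independent loci: 3/4 × 1 = 3/4.

3/4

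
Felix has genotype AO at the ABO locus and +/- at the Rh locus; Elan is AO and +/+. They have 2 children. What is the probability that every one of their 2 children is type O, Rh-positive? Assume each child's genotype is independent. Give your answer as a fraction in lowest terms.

ABO cross AO × AO → 1/4 O, 3/4 A.
Rh cross +/- × +/+ → 1 Rh+; so P(type O, Rh-positive) = 1/4 × 1 = 1/4 per child.
All 2 independent: (1/4)^2 = 1/16.

1/16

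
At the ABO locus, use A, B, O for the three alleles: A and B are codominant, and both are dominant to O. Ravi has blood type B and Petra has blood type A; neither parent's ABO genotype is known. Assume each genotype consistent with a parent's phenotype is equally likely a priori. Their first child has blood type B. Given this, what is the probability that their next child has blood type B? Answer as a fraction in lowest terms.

5/12

Possible genotypes: Ravi ∈ {BB, BO}; Petra ∈ {AA, AO}.
Weight each parental genotype pair by prior × P(type-B child):
  BB × AO: posterior weight 2/3; P(next child type B) = 1/2.
  BO × AO: posterior weight 1/3; P(next child type B) = 1/4.
Weighted sum = 5/12.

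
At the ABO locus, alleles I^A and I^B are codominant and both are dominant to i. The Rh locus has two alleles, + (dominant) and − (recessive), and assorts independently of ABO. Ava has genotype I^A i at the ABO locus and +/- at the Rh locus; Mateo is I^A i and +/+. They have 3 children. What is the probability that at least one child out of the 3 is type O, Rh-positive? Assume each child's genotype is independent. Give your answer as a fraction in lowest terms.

ABO cross I^A i × I^A i → 1/4 O, 3/4 A.
Rh cross +/- × +/+ → 1 Rh+; so P(type O, Rh-positive) = 1/4 × 1 = 1/4 per child.
P(none) = (3/4)^3 = 27/64; P(at least one) = 1 − 27/64 = 37/64.

37/64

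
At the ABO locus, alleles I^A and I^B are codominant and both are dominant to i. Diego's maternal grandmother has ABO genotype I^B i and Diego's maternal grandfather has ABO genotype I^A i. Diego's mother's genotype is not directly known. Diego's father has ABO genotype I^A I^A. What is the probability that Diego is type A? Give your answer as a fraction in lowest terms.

Diego's mother's ABO genotype from I^B i × I^A i: 1/4 I^A I^B, 1/4 I^A i, 1/4 I^B i, 1/4 i i.
Crossing each possibility with the father I^A I^A and summing P(type A): 1/4·1/2 + 1/4·1 + 1/4·1/2 + 1/4·1 = 3/4.

3/4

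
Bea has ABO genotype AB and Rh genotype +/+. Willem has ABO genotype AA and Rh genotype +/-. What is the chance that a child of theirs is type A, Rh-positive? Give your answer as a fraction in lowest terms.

1/2

ABO cross AB × AA → offspring phenotypes: 1/2 A, 1/2 AB.
Rh cross +/+ × +/- → 1 Rh+.
Independent loci: P(type A, Rh-positive) = 1/2 × 1 = 1/2.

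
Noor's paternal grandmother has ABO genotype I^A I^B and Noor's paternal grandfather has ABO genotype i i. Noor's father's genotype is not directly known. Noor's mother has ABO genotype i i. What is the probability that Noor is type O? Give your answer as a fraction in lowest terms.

Noor's father's ABO genotype from I^A I^B × i i: 1/2 I^A i, 1/2 I^B i.
Crossing each possibility with the mother i i and summing P(type O): 1/2·1/2 + 1/2·1/2 = 1/2.

1/2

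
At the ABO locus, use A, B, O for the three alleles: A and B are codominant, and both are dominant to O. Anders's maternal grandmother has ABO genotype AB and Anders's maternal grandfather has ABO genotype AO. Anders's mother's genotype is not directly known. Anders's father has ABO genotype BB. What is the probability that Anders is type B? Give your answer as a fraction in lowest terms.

1/2

Anders's mother's ABO genotype from AB × AO: 1/4 AA, 1/4 AB, 1/4 AO, 1/4 BO.
Crossing each possibility with the father BB and summing P(type B): 1/4·0 + 1/4·1/2 + 1/4·1/2 + 1/4·1 = 1/2.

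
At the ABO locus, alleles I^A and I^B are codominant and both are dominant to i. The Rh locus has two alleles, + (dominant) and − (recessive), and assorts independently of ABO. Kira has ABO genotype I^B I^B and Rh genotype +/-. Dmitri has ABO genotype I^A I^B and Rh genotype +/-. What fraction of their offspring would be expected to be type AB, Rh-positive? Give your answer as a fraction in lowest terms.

ABO cross I^B I^B × I^A I^B → offspring phenotypes: 1/2 B, 1/2 AB.
Rh cross +/- × +/- → 3/4 Rh+, 1/4 Rh-.
Independent loci: P(type AB, Rh-positive) = 1/2 × 3/4 = 3/8.

3/8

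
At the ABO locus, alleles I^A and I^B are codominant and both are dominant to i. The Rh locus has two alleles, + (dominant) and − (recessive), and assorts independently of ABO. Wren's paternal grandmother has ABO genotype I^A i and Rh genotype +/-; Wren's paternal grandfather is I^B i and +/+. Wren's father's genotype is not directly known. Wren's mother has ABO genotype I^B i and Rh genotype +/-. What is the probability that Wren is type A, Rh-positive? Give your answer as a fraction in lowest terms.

Wren's father's ABO genotype from I^A i × I^B i: 1/4 I^A I^B, 1/4 I^A i, 1/4 I^B i, 1/4 i i.
Crossing each possibility with the mother I^B i and summing P(type A): 1/4·1/4 + 1/4·1/4 + 1/4·0 + 1/4·0 = 1/8.
Similarly for Rh via the father's Rh distribution: P(Rh+) = 7/8.
Independent loci: 1/8 × 7/8 = 7/64.

7/64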